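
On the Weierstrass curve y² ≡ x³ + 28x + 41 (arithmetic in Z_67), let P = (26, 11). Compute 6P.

(26, 56)

Repeated addition: build up to 6P.
2P: tangent at (26, 11): λ = (3·26² + 28)/(2·11) ≡ 46/22. 22⁻¹ ≡ 64 (mod 67), so λ ≡ 46·64 ≡ 63.
  x = λ² - 26 - 26 = 3969 - 52 ≡ 31; y = λ·(26 - 31) - 11 ≡ 9. → (31, 9)
3P: (31, 9) + (26, 11). λ = (11 - 9)/(26 - 31) ≡ 2/62 mod 67. 62⁻¹ ≡ 40 (mod 67) since 62·40 = 2480 ≡ 1, so λ ≡ 13.
  x = λ² - 31 - 26 = 169 - 57 ≡ 45; y = λ·(31 - 45) - 9 ≡ 10. → (45, 10)
4P: (45, 10) + (26, 11). λ = (11 - 10)/(26 - 45) ≡ 1/48 mod 67. 48⁻¹ ≡ 7 (mod 67), so λ ≡ 7.
  x = λ² - 45 - 26 = 49 - 71 ≡ 45; y = λ·(45 - 45) - 10 ≡ 57. → (45, 57)
5P: (45, 57) + (26, 11). λ = (11 - 57)/(26 - 45) ≡ 21/48 mod 67. 48⁻¹ ≡ 7 (mod 67), so λ ≡ 13.
  x = λ² - 45 - 26 = 169 - 71 ≡ 31; y = λ·(45 - 31) - 57 ≡ 58. → (31, 58)
6P: (31, 58) + (26, 11). λ = (11 - 58)/(26 - 31) ≡ 20/62 mod 67. 62⁻¹ ≡ 40 (mod 67), so λ ≡ 63.
  x = λ² - 31 - 26 = 3969 - 57 ≡ 26; y = λ·(31 - 26) - 58 ≡ 56. → (26, 56)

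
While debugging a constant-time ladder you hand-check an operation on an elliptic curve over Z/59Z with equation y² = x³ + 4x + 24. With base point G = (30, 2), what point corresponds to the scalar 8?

(35, 21)

Double-and-add on 8 = (1000)₂. Start with G = (30, 2) for the leading 1-bit.
double: tangent at (30, 2): λ = (3·30² + 4)/(2·2) ≡ 49/4. 4⁻¹ ≡ 15 (mod 59), so λ ≡ 49·15 ≡ 27.
  x = λ² - 30 - 30 = 729 - 60 ≡ 20; y = λ·(30 - 20) - 2 ≡ 32. → (20, 32)
double: tangent at (20, 32): λ = (3·20² + 4)/(2·32) ≡ 24/5. 5⁻¹ ≡ 12 (mod 59), so λ ≡ 24·12 ≡ 52.
  x = λ² - 20 - 20 = 2704 - 40 ≡ 9; y = λ·(20 - 9) - 32 ≡ 9. → (9, 9)
double: tangent at (9, 9): λ = (3·9² + 4)/(2·9) ≡ 11/18. 18⁻¹ ≡ 23 (mod 59), so λ ≡ 11·23 ≡ 17.
  x = λ² - 9 - 9 = 289 - 18 ≡ 35; y = λ·(9 - 35) - 9 ≡ 21. → (35, 21)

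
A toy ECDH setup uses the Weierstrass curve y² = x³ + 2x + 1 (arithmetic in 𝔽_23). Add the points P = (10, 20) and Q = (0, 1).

(10, 20) + (0, 1). λ = (1 - 20)/(0 - 10) ≡ 4/13 mod 23. 13⁻¹ ≡ 16 (mod 23) since 13·16 = 208 ≡ 1, so λ ≡ 18.
  x = λ² - 10 - 0 = 324 - 10 ≡ 15; y = λ·(10 - 15) - 20 ≡ 5. → (15, 5)

(15, 5)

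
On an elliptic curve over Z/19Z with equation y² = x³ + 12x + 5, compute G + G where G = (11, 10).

(3, 7)

tangent at (11, 10): λ = (3·11² + 12)/(2·10) ≡ 14/1. 1⁻¹ ≡ 1 (mod 19), so λ ≡ 14·1 ≡ 14.
  x = λ² - 11 - 11 = 196 - 22 ≡ 3; y = λ·(11 - 3) - 10 ≡ 7. → (3, 7)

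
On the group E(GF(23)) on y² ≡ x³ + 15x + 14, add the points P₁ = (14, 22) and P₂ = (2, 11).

(8, 18)

(14, 22) + (2, 11). λ = (11 - 22)/(2 - 14) ≡ 12/11 mod 23. 11⁻¹ ≡ 21 (mod 23), so λ ≡ 22.
  x = λ² - 14 - 2 = 484 - 16 ≡ 8; y = λ·(14 - 8) - 22 ≡ 18. → (8, 18)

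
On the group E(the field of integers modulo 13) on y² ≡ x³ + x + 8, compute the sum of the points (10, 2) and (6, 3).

(6, 10)

(10, 2) + (6, 3). λ = (3 - 2)/(6 - 10) ≡ 1/9 mod 13. 9⁻¹ ≡ 3 (mod 13), so λ ≡ 3.
  x = λ² - 10 - 6 = 9 - 16 ≡ 6; y = λ·(10 - 6) - 2 ≡ 10. → (6, 10)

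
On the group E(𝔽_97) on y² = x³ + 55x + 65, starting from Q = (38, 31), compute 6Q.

(0, 68)

Repeated addition: build up to 6Q.
2Q: tangent at (38, 31): λ = (3·38² + 55)/(2·31) ≡ 22/62. 62⁻¹ ≡ 36 (mod 97) since 62·36 = 2232 ≡ 1, so λ ≡ 22·36 ≡ 16.
  x = λ² - 38 - 38 = 256 - 76 ≡ 83; y = λ·(38 - 83) - 31 ≡ 25. → (83, 25)
3Q: (83, 25) + (38, 31). λ = (31 - 25)/(38 - 83) ≡ 6/52 mod 97. 52⁻¹ ≡ 28 (mod 97) since 52·28 = 1456 ≡ 1, so λ ≡ 71.
  x = λ² - 83 - 38 = 5041 - 121 ≡ 70; y = λ·(83 - 70) - 25 ≡ 25. → (70, 25)
4Q: (70, 25) + (38, 31). λ = (31 - 25)/(38 - 70) ≡ 6/65 mod 97. 65⁻¹ ≡ 3 (mod 97), so λ ≡ 18.
  x = λ² - 70 - 38 = 324 - 108 ≡ 22; y = λ·(70 - 22) - 25 ≡ 63. → (22, 63)
5Q: (22, 63) + (38, 31). λ = (31 - 63)/(38 - 22) ≡ 65/16 mod 97. 16⁻¹ ≡ 91 (mod 97), so λ ≡ 95.
  x = λ² - 22 - 38 = 9025 - 60 ≡ 41; y = λ·(22 - 41) - 63 ≡ 72. → (41, 72)
6Q: (41, 72) + (38, 31). λ = (31 - 72)/(38 - 41) ≡ 56/94 mod 97. 94⁻¹ ≡ 32 (mod 97), so λ ≡ 46.
  x = λ² - 41 - 38 = 2116 - 79 ≡ 0; y = λ·(41 - 0) - 72 ≡ 68. → (0, 68)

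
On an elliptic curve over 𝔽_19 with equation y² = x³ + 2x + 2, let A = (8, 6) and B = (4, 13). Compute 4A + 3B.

First 4A:
Double-and-add on 4 = (100)₂. Start with A = (8, 6) for the leading 1-bit.
double: tangent at (8, 6): λ = (3·8² + 2)/(2·6) ≡ 4/12. 12⁻¹ ≡ 8 (mod 19) since 12·8 = 96 ≡ 1, so λ ≡ 4·8 ≡ 13.
  x = λ² - 8 - 8 = 169 - 16 ≡ 1; y = λ·(8 - 1) - 6 ≡ 9. → (1, 9)
double: tangent at (1, 9): λ = (3·1² + 2)/(2·9) ≡ 5/18. 18⁻¹ ≡ 18 (mod 19), so λ ≡ 5·18 ≡ 14.
  x = λ² - 1 - 1 = 196 - 2 ≡ 4; y = λ·(1 - 4) - 9 ≡ 6. → (4, 6)
4A = (4, 6).
Next 3B:
Repeated addition: build up to 3B.
2B: tangent at (4, 13): λ = (3·4² + 2)/(2·13) ≡ 12/7. 7⁻¹ ≡ 11 (mod 19) since 7·11 = 77 ≡ 1, so λ ≡ 12·11 ≡ 18.
  x = λ² - 4 - 4 = 324 - 8 ≡ 12; y = λ·(4 - 12) - 13 ≡ 14. → (12, 14)
3B: (12, 14) + (4, 13). λ = (13 - 14)/(4 - 12) ≡ 18/11 mod 19. 11⁻¹ ≡ 7 (mod 19), so λ ≡ 12.
  x = λ² - 12 - 4 = 144 - 16 ≡ 14; y = λ·(12 - 14) - 14 ≡ 0. → (14, 0)
3B = (14, 0).
Finally 4A + 3B:
(4, 6) + (14, 0). λ = (0 - 6)/(14 - 4) ≡ 13/10 mod 19. 10⁻¹ ≡ 2 (mod 19), so λ ≡ 7.
  x = λ² - 4 - 14 = 49 - 18 ≡ 12; y = λ·(4 - 12) - 6 ≡ 14. → (12, 14)

(12, 14)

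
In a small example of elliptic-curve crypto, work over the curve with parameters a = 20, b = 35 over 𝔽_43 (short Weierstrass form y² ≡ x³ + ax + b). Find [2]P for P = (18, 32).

tangent at (18, 32): λ = (3·18² + 20)/(2·32) ≡ 3/21. 21⁻¹ ≡ 41 (mod 43), so λ ≡ 3·41 ≡ 37.
  x = λ² - 18 - 18 = 1369 - 36 ≡ 0; y = λ·(18 - 0) - 32 ≡ 32. → (0, 32)

(0, 32)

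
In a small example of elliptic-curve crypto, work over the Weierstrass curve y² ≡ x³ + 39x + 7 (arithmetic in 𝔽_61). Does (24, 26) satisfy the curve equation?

yes

y² = 26² ≡ 5; x³ + 39x + 7 = 14767 ≡ 5 (mod 61). 5 = 5.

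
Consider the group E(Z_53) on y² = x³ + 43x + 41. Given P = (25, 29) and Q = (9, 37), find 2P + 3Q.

(35, 22)

First 2P:
Repeated addition: build up to 2P.
2P: tangent at (25, 29): λ = (3·25² + 43)/(2·29) ≡ 10/5. 5⁻¹ ≡ 32 (mod 53) since 5·32 = 160 ≡ 1, so λ ≡ 10·32 ≡ 2.
  x = λ² - 25 - 25 = 4 - 50 ≡ 7; y = λ·(25 - 7) - 29 ≡ 7. → (7, 7)
2P = (7, 7).
Next 3Q:
Repeated addition: build up to 3Q.
2Q: tangent at (9, 37): λ = (3·9² + 43)/(2·37) ≡ 21/21. 21⁻¹ ≡ 48 (mod 53), so λ ≡ 21·48 ≡ 1.
  x = λ² - 9 - 9 = 1 - 18 ≡ 36; y = λ·(9 - 36) - 37 ≡ 42. → (36, 42)
3Q: (36, 42) + (9, 37). λ = (37 - 42)/(9 - 36) ≡ 48/26 mod 53. 26⁻¹ ≡ 51 (mod 53), so λ ≡ 10.
  x = λ² - 36 - 9 = 100 - 45 ≡ 2; y = λ·(36 - 2) - 42 ≡ 33. → (2, 33)
3Q = (2, 33).
Finally 2P + 3Q:
(7, 7) + (2, 33). λ = (33 - 7)/(2 - 7) ≡ 26/48 mod 53. 48⁻¹ ≡ 21 (mod 53) since 48·21 = 1008 ≡ 1, so λ ≡ 16.
  x = λ² - 7 - 2 = 256 - 9 ≡ 35; y = λ·(7 - 35) - 7 ≡ 22. → (35, 22)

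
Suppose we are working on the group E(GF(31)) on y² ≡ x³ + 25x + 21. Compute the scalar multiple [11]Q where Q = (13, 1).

(10, 0)

Double-and-add on 11 = (1011)₂. Start with Q = (13, 1) for the leading 1-bit.
double: tangent at (13, 1): λ = (3·13² + 25)/(2·1) ≡ 5/2. 2⁻¹ ≡ 16 (mod 31) since 2·16 = 32 ≡ 1, so λ ≡ 5·16 ≡ 18.
  x = λ² - 13 - 13 = 324 - 26 ≡ 19; y = λ·(13 - 19) - 1 ≡ 15. → (19, 15)
double: tangent at (19, 15): λ = (3·19² + 25)/(2·15) ≡ 23/30. 30⁻¹ ≡ 30 (mod 31), so λ ≡ 23·30 ≡ 8.
  x = λ² - 19 - 19 = 64 - 38 ≡ 26; y = λ·(19 - 26) - 15 ≡ 22. → (26, 22)
add Q: (26, 22) + (13, 1). λ = (1 - 22)/(13 - 26) ≡ 10/18 mod 31. 18⁻¹ ≡ 19 (mod 31), so λ ≡ 4.
  x = λ² - 26 - 13 = 16 - 39 ≡ 8; y = λ·(26 - 8) - 22 ≡ 19. → (8, 19)
double: tangent at (8, 19): λ = (3·8² + 25)/(2·19) ≡ 0/7. 7⁻¹ ≡ 9 (mod 31), so λ ≡ 0·9 ≡ 0.
  x = λ² - 8 - 8 = 0 - 16 ≡ 15; y = λ·(8 - 15) - 19 ≡ 12. → (15, 12)
add Q: (15, 12) + (13, 1). λ = (1 - 12)/(13 - 15) ≡ 20/29 mod 31. 29⁻¹ ≡ 15 (mod 31), so λ ≡ 21.
  x = λ² - 15 - 13 = 441 - 28 ≡ 10; y = λ·(15 - 10) - 12 ≡ 0. → (10, 0)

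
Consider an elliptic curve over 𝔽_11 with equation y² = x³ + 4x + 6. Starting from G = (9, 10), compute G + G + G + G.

Double-and-add on 4 = (100)₂. Start with G = (9, 10) for the leading 1-bit.
double: tangent at (9, 10): λ = (3·9² + 4)/(2·10) ≡ 5/9. 9⁻¹ ≡ 5 (mod 11), so λ ≡ 5·5 ≡ 3.
  x = λ² - 9 - 9 = 9 - 18 ≡ 2; y = λ·(9 - 2) - 10 ≡ 0. → (2, 0)
double: (2, 0) + (2, 0): same x and y₁ ≡ -y₂, so the sum is O.

O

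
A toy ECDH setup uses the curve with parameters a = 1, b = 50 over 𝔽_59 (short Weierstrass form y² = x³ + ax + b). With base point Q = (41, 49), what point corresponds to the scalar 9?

Repeated addition: build up to 9Q.
2Q: tangent at (41, 49): λ = (3·41² + 1)/(2·49) ≡ 29/39. 39⁻¹ ≡ 56 (mod 59), so λ ≡ 29·56 ≡ 31.
  x = λ² - 41 - 41 = 961 - 82 ≡ 53; y = λ·(41 - 53) - 49 ≡ 51. → (53, 51)
3Q: (53, 51) + (41, 49). λ = (49 - 51)/(41 - 53) ≡ 57/47 mod 59. 47⁻¹ ≡ 54 (mod 59), so λ ≡ 10.
  x = λ² - 53 - 41 = 100 - 94 ≡ 6; y = λ·(53 - 6) - 51 ≡ 6. → (6, 6)
4Q: (6, 6) + (41, 49). λ = (49 - 6)/(41 - 6) ≡ 43/35 mod 59. 35⁻¹ ≡ 27 (mod 59) since 35·27 = 945 ≡ 1, so λ ≡ 40.
  x = λ² - 6 - 41 = 1600 - 47 ≡ 19; y = λ·(6 - 19) - 6 ≡ 5. → (19, 5)
5Q: (19, 5) + (41, 49). λ = (49 - 5)/(41 - 19) ≡ 44/22 mod 59. 22⁻¹ ≡ 51 (mod 59), so λ ≡ 2.
  x = λ² - 19 - 41 = 4 - 60 ≡ 3; y = λ·(19 - 3) - 5 ≡ 27. → (3, 27)
6Q: (3, 27) + (41, 49). λ = (49 - 27)/(41 - 3) ≡ 22/38 mod 59. 38⁻¹ ≡ 14 (mod 59), so λ ≡ 13.
  x = λ² - 3 - 41 = 169 - 44 ≡ 7; y = λ·(3 - 7) - 27 ≡ 39. → (7, 39)
7Q: (7, 39) + (41, 49). λ = (49 - 39)/(41 - 7) ≡ 10/34 mod 59. 34⁻¹ ≡ 33 (mod 59), so λ ≡ 35.
  x = λ² - 7 - 41 = 1225 - 48 ≡ 56; y = λ·(7 - 56) - 39 ≡ 16. → (56, 16)
8Q: (56, 16) + (41, 49). λ = (49 - 16)/(41 - 56) ≡ 33/44 mod 59. 44⁻¹ ≡ 55 (mod 59), so λ ≡ 45.
  x = λ² - 56 - 41 = 2025 - 97 ≡ 40; y = λ·(56 - 40) - 16 ≡ 55. → (40, 55)
9Q: (40, 55) + (41, 49). λ = (49 - 55)/(41 - 40) ≡ 53/1 mod 59. 1⁻¹ ≡ 1 (mod 59), so λ ≡ 53.
  x = λ² - 40 - 41 = 2809 - 81 ≡ 14; y = λ·(40 - 14) - 55 ≡ 25. → (14, 25)

(14, 25)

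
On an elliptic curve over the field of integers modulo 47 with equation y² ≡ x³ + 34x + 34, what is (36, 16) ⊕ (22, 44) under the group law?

(36, 16) + (22, 44). λ = (44 - 16)/(22 - 36) ≡ 28/33 mod 47. 33⁻¹ ≡ 10 (mod 47), so λ ≡ 45.
  x = λ² - 36 - 22 = 2025 - 58 ≡ 40; y = λ·(36 - 40) - 16 ≡ 39. → (40, 39)

(40, 39)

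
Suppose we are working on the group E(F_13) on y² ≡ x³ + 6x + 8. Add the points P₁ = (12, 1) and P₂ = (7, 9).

(12, 1) + (7, 9). λ = (9 - 1)/(7 - 12) ≡ 8/8 mod 13. 8⁻¹ ≡ 5 (mod 13), so λ ≡ 1.
  x = λ² - 12 - 7 = 1 - 19 ≡ 8; y = λ·(12 - 8) - 1 ≡ 3. → (8, 3)

(8, 3)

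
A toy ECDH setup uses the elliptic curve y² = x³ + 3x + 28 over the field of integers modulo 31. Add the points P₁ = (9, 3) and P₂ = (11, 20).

(9, 3) + (11, 20). λ = (20 - 3)/(11 - 9) ≡ 17/2 mod 31. 2⁻¹ ≡ 16 (mod 31) since 2·16 = 32 ≡ 1, so λ ≡ 24.
  x = λ² - 9 - 11 = 576 - 20 ≡ 29; y = λ·(9 - 29) - 3 ≡ 13. → (29, 13)

(29, 13)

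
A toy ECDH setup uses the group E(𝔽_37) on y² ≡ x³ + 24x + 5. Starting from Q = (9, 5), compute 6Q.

(1, 20)

Double-and-add on 6 = (110)₂. Start with Q = (9, 5) for the leading 1-bit.
double: tangent at (9, 5): λ = (3·9² + 24)/(2·5) ≡ 8/10. 10⁻¹ ≡ 26 (mod 37), so λ ≡ 8·26 ≡ 23.
  x = λ² - 9 - 9 = 529 - 18 ≡ 30; y = λ·(9 - 30) - 5 ≡ 30. → (30, 30)
add Q: (30, 30) + (9, 5). λ = (5 - 30)/(9 - 30) ≡ 12/16 mod 37. 16⁻¹ ≡ 7 (mod 37) since 16·7 = 112 ≡ 1, so λ ≡ 10.
  x = λ² - 30 - 9 = 100 - 39 ≡ 24; y = λ·(30 - 24) - 30 ≡ 30. → (24, 30)
double: tangent at (24, 30): λ = (3·24² + 24)/(2·30) ≡ 13/23. 23⁻¹ ≡ 29 (mod 37) since 23·29 = 667 ≡ 1, so λ ≡ 13·29 ≡ 7.
  x = λ² - 24 - 24 = 49 - 48 ≡ 1; y = λ·(24 - 1) - 30 ≡ 20. → (1, 20)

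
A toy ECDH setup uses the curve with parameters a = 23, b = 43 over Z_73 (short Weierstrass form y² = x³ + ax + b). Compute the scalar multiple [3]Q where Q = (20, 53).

Repeated addition: build up to 3Q.
2Q: tangent at (20, 53): λ = (3·20² + 23)/(2·53) ≡ 55/33. 33⁻¹ ≡ 31 (mod 73), so λ ≡ 55·31 ≡ 26.
  x = λ² - 20 - 20 = 676 - 40 ≡ 52; y = λ·(20 - 52) - 53 ≡ 64. → (52, 64)
3Q: (52, 64) + (20, 53). λ = (53 - 64)/(20 - 52) ≡ 62/41 mod 73. 41⁻¹ ≡ 57 (mod 73) since 41·57 = 2337 ≡ 1, so λ ≡ 30.
  x = λ² - 52 - 20 = 900 - 72 ≡ 25; y = λ·(52 - 25) - 64 ≡ 16. → (25, 16)

(25, 16)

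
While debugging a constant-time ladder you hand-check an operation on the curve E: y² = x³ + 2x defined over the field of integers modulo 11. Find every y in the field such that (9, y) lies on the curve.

x³ + 2x + 0 = 747 ≡ 10 (mod 11).
10 is a non-residue mod 11; no y exists.

none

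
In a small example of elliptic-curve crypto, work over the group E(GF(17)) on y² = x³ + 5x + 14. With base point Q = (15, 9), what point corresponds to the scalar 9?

Double-and-add on 9 = (1001)₂. Start with Q = (15, 9) for the leading 1-bit.
double: tangent at (15, 9): λ = (3·15² + 5)/(2·9) ≡ 0/1. 1⁻¹ ≡ 1 (mod 17), so λ ≡ 0·1 ≡ 0.
  x = λ² - 15 - 15 = 0 - 30 ≡ 4; y = λ·(15 - 4) - 9 ≡ 8. → (4, 8)
double: tangent at (4, 8): λ = (3·4² + 5)/(2·8) ≡ 2/16. 16⁻¹ ≡ 16 (mod 17) since 16·16 = 256 ≡ 1, so λ ≡ 2·16 ≡ 15.
  x = λ² - 4 - 4 = 225 - 8 ≡ 13; y = λ·(4 - 13) - 8 ≡ 10. → (13, 10)
double: tangent at (13, 10): λ = (3·13² + 5)/(2·10) ≡ 2/3. 3⁻¹ ≡ 6 (mod 17) since 3·6 = 18 ≡ 1, so λ ≡ 2·6 ≡ 12.
  x = λ² - 13 - 13 = 144 - 26 ≡ 16; y = λ·(13 - 16) - 10 ≡ 5. → (16, 5)
add Q: (16, 5) + (15, 9). λ = (9 - 5)/(15 - 16) ≡ 4/16 mod 17. 16⁻¹ ≡ 16 (mod 17), so λ ≡ 13.
  x = λ² - 16 - 15 = 169 - 31 ≡ 2; y = λ·(16 - 2) - 5 ≡ 7. → (2, 7)

(2, 7)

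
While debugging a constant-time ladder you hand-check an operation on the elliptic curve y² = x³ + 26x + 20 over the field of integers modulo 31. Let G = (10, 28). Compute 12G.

(21, 0)

Repeated addition: build up to 12G.
2G: tangent at (10, 28): λ = (3·10² + 26)/(2·28) ≡ 16/25. 25⁻¹ ≡ 5 (mod 31), so λ ≡ 16·5 ≡ 18.
  x = λ² - 10 - 10 = 324 - 20 ≡ 25; y = λ·(10 - 25) - 28 ≡ 12. → (25, 12)
3G: (25, 12) + (10, 28). λ = (28 - 12)/(10 - 25) ≡ 16/16 mod 31. 16⁻¹ ≡ 2 (mod 31), so λ ≡ 1.
  x = λ² - 25 - 10 = 1 - 35 ≡ 28; y = λ·(25 - 28) - 12 ≡ 16. → (28, 16)
4G: (28, 16) + (10, 28). λ = (28 - 16)/(10 - 28) ≡ 12/13 mod 31. 13⁻¹ ≡ 12 (mod 31) since 13·12 = 156 ≡ 1, so λ ≡ 20.
  x = λ² - 28 - 10 = 400 - 38 ≡ 21; y = λ·(28 - 21) - 16 ≡ 0. → (21, 0)
5G: (21, 0) + (10, 28). λ = (28 - 0)/(10 - 21) ≡ 28/20 mod 31. 20⁻¹ ≡ 14 (mod 31) since 20·14 = 280 ≡ 1, so λ ≡ 20.
  x = λ² - 21 - 10 = 400 - 31 ≡ 28; y = λ·(21 - 28) - 0 ≡ 15. → (28, 15)
6G: (28, 15) + (10, 28). λ = (28 - 15)/(10 - 28) ≡ 13/13 mod 31. 13⁻¹ ≡ 12 (mod 31), so λ ≡ 1.
  x = λ² - 28 - 10 = 1 - 38 ≡ 25; y = λ·(28 - 25) - 15 ≡ 19. → (25, 19)
7G: (25, 19) + (10, 28). λ = (28 - 19)/(10 - 25) ≡ 9/16 mod 31. 16⁻¹ ≡ 2 (mod 31) since 16·2 = 32 ≡ 1, so λ ≡ 18.
  x = λ² - 25 - 10 = 324 - 35 ≡ 10; y = λ·(25 - 10) - 19 ≡ 3. → (10, 3)
8G: (10, 3) + (10, 28): same x and y₁ ≡ -y₂, so the sum is 𝒪.
9G: 𝒪 + (10, 28) = (10, 28) (identity).
10G: tangent at (10, 28): λ = (3·10² + 26)/(2·28) ≡ 16/25. 25⁻¹ ≡ 5 (mod 31), so λ ≡ 16·5 ≡ 18.
  x = λ² - 10 - 10 = 324 - 20 ≡ 25; y = λ·(10 - 25) - 28 ≡ 12. → (25, 12)
11G: (25, 12) + (10, 28). λ = (28 - 12)/(10 - 25) ≡ 16/16 mod 31. 16⁻¹ ≡ 2 (mod 31) since 16·2 = 32 ≡ 1, so λ ≡ 1.
  x = λ² - 25 - 10 = 1 - 35 ≡ 28; y = λ·(25 - 28) - 12 ≡ 16. → (28, 16)
12G: (28, 16) + (10, 28). λ = (28 - 16)/(10 - 28) ≡ 12/13 mod 31. 13⁻¹ ≡ 12 (mod 31), so λ ≡ 20.
  x = λ² - 28 - 10 = 400 - 38 ≡ 21; y = λ·(28 - 21) - 16 ≡ 0. → (21, 0)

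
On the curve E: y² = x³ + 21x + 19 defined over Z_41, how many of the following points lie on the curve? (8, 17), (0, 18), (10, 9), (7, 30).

(8, 17): 17² ≡ 2, rhs ≡ 2 → on.
(0, 18): 18² ≡ 37, rhs ≡ 19 → off.
(10, 9): 9² ≡ 40, rhs ≡ 40 → on.
(7, 30): 30² ≡ 39, rhs ≡ 17 → off.

2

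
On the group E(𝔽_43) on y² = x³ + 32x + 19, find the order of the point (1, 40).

9

2P: tangent at (1, 40): λ = (3·1² + 32)/(2·40) ≡ 35/37. 37⁻¹ ≡ 7 (mod 43), so λ ≡ 35·7 ≡ 30.
  x = λ² - 1 - 1 = 900 - 2 ≡ 38; y = λ·(1 - 38) - 40 ≡ 11. → (38, 11)
3P: (38, 11) + (1, 40). λ = (40 - 11)/(1 - 38) ≡ 29/6 mod 43. 6⁻¹ ≡ 36 (mod 43), so λ ≡ 12.
  x = λ² - 38 - 1 = 144 - 39 ≡ 19; y = λ·(38 - 19) - 11 ≡ 2. → (19, 2)
4P: (19, 2) + (1, 40). λ = (40 - 2)/(1 - 19) ≡ 38/25 mod 43. 25⁻¹ ≡ 31 (mod 43), so λ ≡ 17.
  x = λ² - 19 - 1 = 289 - 20 ≡ 11; y = λ·(19 - 11) - 2 ≡ 5. → (11, 5)
5P: (11, 5) + (1, 40). λ = (40 - 5)/(1 - 11) ≡ 35/33 mod 43. 33⁻¹ ≡ 30 (mod 43) since 33·30 = 990 ≡ 1, so λ ≡ 18.
  x = λ² - 11 - 1 = 324 - 12 ≡ 11; y = λ·(11 - 11) - 5 ≡ 38. → (11, 38)
6P: (11, 38) + (1, 40). λ = (40 - 38)/(1 - 11) ≡ 2/33 mod 43. 33⁻¹ ≡ 30 (mod 43), so λ ≡ 17.
  x = λ² - 11 - 1 = 289 - 12 ≡ 19; y = λ·(11 - 19) - 38 ≡ 41. → (19, 41)
7P: (19, 41) + (1, 40). λ = (40 - 41)/(1 - 19) ≡ 42/25 mod 43. 25⁻¹ ≡ 31 (mod 43), so λ ≡ 12.
  x = λ² - 19 - 1 = 144 - 20 ≡ 38; y = λ·(19 - 38) - 41 ≡ 32. → (38, 32)
8P: (38, 32) + (1, 40). λ = (40 - 32)/(1 - 38) ≡ 8/6 mod 43. 6⁻¹ ≡ 36 (mod 43) since 6·36 = 216 ≡ 1, so λ ≡ 30.
  x = λ² - 38 - 1 = 900 - 39 ≡ 1; y = λ·(38 - 1) - 32 ≡ 3. → (1, 3)
9P: (1, 3) + (1, 40): same x and y₁ ≡ -y₂, so the sum is O.
9P = O, so the order is 9.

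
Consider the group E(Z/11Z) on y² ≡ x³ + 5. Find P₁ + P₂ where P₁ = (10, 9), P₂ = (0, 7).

(10, 9) + (0, 7). λ = (7 - 9)/(0 - 10) ≡ 9/1 mod 11. 1⁻¹ ≡ 1 (mod 11) since 1·1 = 1 ≡ 1, so λ ≡ 9.
  x = λ² - 10 - 0 = 81 - 10 ≡ 5; y = λ·(10 - 5) - 9 ≡ 3. → (5, 3)

(5, 3)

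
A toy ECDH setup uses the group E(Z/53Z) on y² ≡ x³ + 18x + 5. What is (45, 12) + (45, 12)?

tangent at (45, 12): λ = (3·45² + 18)/(2·12) ≡ 51/24. 24⁻¹ ≡ 42 (mod 53) since 24·42 = 1008 ≡ 1, so λ ≡ 51·42 ≡ 22.
  x = λ² - 45 - 45 = 484 - 90 ≡ 23; y = λ·(45 - 23) - 12 ≡ 48. → (23, 48)

(23, 48)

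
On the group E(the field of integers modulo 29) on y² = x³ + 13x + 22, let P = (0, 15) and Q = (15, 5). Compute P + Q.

(0, 15) + (15, 5). λ = (5 - 15)/(15 - 0) ≡ 19/15 mod 29. 15⁻¹ ≡ 2 (mod 29), so λ ≡ 9.
  x = λ² - 0 - 15 = 81 - 15 ≡ 8; y = λ·(0 - 8) - 15 ≡ 0. → (8, 0)

(8, 0)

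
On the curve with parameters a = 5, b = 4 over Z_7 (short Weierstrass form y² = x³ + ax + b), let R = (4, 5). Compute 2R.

tangent at (4, 5): λ = (3·4² + 5)/(2·5) ≡ 4/3. 3⁻¹ ≡ 5 (mod 7), so λ ≡ 4·5 ≡ 6.
  x = λ² - 4 - 4 = 36 - 8 ≡ 0; y = λ·(4 - 0) - 5 ≡ 5. → (0, 5)

(0, 5)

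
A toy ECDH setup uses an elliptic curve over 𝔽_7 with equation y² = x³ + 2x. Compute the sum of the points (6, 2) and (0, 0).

(6, 2) + (0, 0). λ = (0 - 2)/(0 - 6) ≡ 5/1 mod 7. 1⁻¹ ≡ 1 (mod 7) since 1·1 = 1 ≡ 1, so λ ≡ 5.
  x = λ² - 6 - 0 = 25 - 6 ≡ 5; y = λ·(6 - 5) - 2 ≡ 3. → (5, 3)

(5, 3)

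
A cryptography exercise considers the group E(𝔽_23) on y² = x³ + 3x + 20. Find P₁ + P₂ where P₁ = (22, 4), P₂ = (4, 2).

(22, 4) + (4, 2). λ = (2 - 4)/(4 - 22) ≡ 21/5 mod 23. 5⁻¹ ≡ 14 (mod 23), so λ ≡ 18.
  x = λ² - 22 - 4 = 324 - 26 ≡ 22; y = λ·(22 - 22) - 4 ≡ 19. → (22, 19)

(22, 19)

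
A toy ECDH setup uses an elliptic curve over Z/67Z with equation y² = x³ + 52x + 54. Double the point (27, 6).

tangent at (27, 6): λ = (3·27² + 52)/(2·6) ≡ 28/12. 12⁻¹ ≡ 28 (mod 67) since 12·28 = 336 ≡ 1, so λ ≡ 28·28 ≡ 47.
  x = λ² - 27 - 27 = 2209 - 54 ≡ 11; y = λ·(27 - 11) - 6 ≡ 9. → (11, 9)

(11, 9)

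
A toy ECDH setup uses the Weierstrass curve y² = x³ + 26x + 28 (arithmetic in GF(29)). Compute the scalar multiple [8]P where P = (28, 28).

Double-and-add on 8 = (1000)₂. Start with P = (28, 28) for the leading 1-bit.
double: tangent at (28, 28): λ = (3·28² + 26)/(2·28) ≡ 0/27. 27⁻¹ ≡ 14 (mod 29) since 27·14 = 378 ≡ 1, so λ ≡ 0·14 ≡ 0.
  x = λ² - 28 - 28 = 0 - 56 ≡ 2; y = λ·(28 - 2) - 28 ≡ 1. → (2, 1)
double: tangent at (2, 1): λ = (3·2² + 26)/(2·1) ≡ 9/2. 2⁻¹ ≡ 15 (mod 29), so λ ≡ 9·15 ≡ 19.
  x = λ² - 2 - 2 = 361 - 4 ≡ 9; y = λ·(2 - 9) - 1 ≡ 11. → (9, 11)
double: tangent at (9, 11): λ = (3·9² + 26)/(2·11) ≡ 8/22. 22⁻¹ ≡ 4 (mod 29), so λ ≡ 8·4 ≡ 3.
  x = λ² - 9 - 9 = 9 - 18 ≡ 20; y = λ·(9 - 20) - 11 ≡ 14. → (20, 14)

(20, 14)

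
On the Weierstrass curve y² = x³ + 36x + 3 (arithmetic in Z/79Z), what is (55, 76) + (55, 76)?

tangent at (55, 76): λ = (3·55² + 36)/(2·76) ≡ 26/73. 73⁻¹ ≡ 13 (mod 79), so λ ≡ 26·13 ≡ 22.
  x = λ² - 55 - 55 = 484 - 110 ≡ 58; y = λ·(55 - 58) - 76 ≡ 16. → (58, 16)

(58, 16)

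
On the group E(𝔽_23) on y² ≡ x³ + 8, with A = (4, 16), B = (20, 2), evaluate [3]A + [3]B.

(20, 21)

First 3A:
Repeated addition: build up to 3A.
2A: tangent at (4, 16): λ = (3·4² + 0)/(2·16) ≡ 2/9. 9⁻¹ ≡ 18 (mod 23), so λ ≡ 2·18 ≡ 13.
  x = λ² - 4 - 4 = 169 - 8 ≡ 0; y = λ·(4 - 0) - 16 ≡ 13. → (0, 13)
3A: (0, 13) + (4, 16). λ = (16 - 13)/(4 - 0) ≡ 3/4 mod 23. 4⁻¹ ≡ 6 (mod 23), so λ ≡ 18.
  x = λ² - 0 - 4 = 324 - 4 ≡ 21; y = λ·(0 - 21) - 13 ≡ 0. → (21, 0)
3A = (21, 0).
Next 3B:
Repeated addition: build up to 3B.
2B: tangent at (20, 2): λ = (3·20² + 0)/(2·2) ≡ 4/4. 4⁻¹ ≡ 6 (mod 23) since 4·6 = 24 ≡ 1, so λ ≡ 4·6 ≡ 1.
  x = λ² - 20 - 20 = 1 - 40 ≡ 7; y = λ·(20 - 7) - 2 ≡ 11. → (7, 11)
3B: (7, 11) + (20, 2). λ = (2 - 11)/(20 - 7) ≡ 14/13 mod 23. 13⁻¹ ≡ 16 (mod 23) since 13·16 = 208 ≡ 1, so λ ≡ 17.
  x = λ² - 7 - 20 = 289 - 27 ≡ 9; y = λ·(7 - 9) - 11 ≡ 1. → (9, 1)
3B = (9, 1).
Finally 3A + 3B:
(21, 0) + (9, 1). λ = (1 - 0)/(9 - 21) ≡ 1/11 mod 23. 11⁻¹ ≡ 21 (mod 23) since 11·21 = 231 ≡ 1, so λ ≡ 21.
  x = λ² - 21 - 9 = 441 - 30 ≡ 20; y = λ·(21 - 20) - 0 ≡ 21. → (20, 21)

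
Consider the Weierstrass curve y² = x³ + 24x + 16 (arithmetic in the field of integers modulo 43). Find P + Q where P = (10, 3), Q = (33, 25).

(24, 21)

(10, 3) + (33, 25). λ = (25 - 3)/(33 - 10) ≡ 22/23 mod 43. 23⁻¹ ≡ 15 (mod 43), so λ ≡ 29.
  x = λ² - 10 - 33 = 841 - 43 ≡ 24; y = λ·(10 - 24) - 3 ≡ 21. → (24, 21)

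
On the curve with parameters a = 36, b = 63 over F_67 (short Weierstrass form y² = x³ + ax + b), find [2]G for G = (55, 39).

tangent at (55, 39): λ = (3·55² + 36)/(2·39) ≡ 66/11. 11⁻¹ ≡ 61 (mod 67), so λ ≡ 66·61 ≡ 6.
  x = λ² - 55 - 55 = 36 - 110 ≡ 60; y = λ·(55 - 60) - 39 ≡ 65. → (60, 65)

(60, 65)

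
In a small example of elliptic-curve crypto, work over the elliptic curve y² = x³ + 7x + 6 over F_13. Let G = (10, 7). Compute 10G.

Repeated addition: build up to 10G.
2G: tangent at (10, 7): λ = (3·10² + 7)/(2·7) ≡ 8/1. 1⁻¹ ≡ 1 (mod 13) since 1·1 = 1 ≡ 1, so λ ≡ 8·1 ≡ 8.
  x = λ² - 10 - 10 = 64 - 20 ≡ 5; y = λ·(10 - 5) - 7 ≡ 7. → (5, 7)
3G: (5, 7) + (10, 7). λ = (7 - 7)/(10 - 5) ≡ 0/5 mod 13. 5⁻¹ ≡ 8 (mod 13), so λ ≡ 0.
  x = λ² - 5 - 10 = 0 - 15 ≡ 11; y = λ·(5 - 11) - 7 ≡ 6. → (11, 6)
4G: (11, 6) + (10, 7). λ = (7 - 6)/(10 - 11) ≡ 1/12 mod 13. 12⁻¹ ≡ 12 (mod 13) since 12·12 = 144 ≡ 1, so λ ≡ 12.
  x = λ² - 11 - 10 = 144 - 21 ≡ 6; y = λ·(11 - 6) - 6 ≡ 2. → (6, 2)
5G: (6, 2) + (10, 7). λ = (7 - 2)/(10 - 6) ≡ 5/4 mod 13. 4⁻¹ ≡ 10 (mod 13) since 4·10 = 40 ≡ 1, so λ ≡ 11.
  x = λ² - 6 - 10 = 121 - 16 ≡ 1; y = λ·(6 - 1) - 2 ≡ 1. → (1, 1)
6G: (1, 1) + (10, 7). λ = (7 - 1)/(10 - 1) ≡ 6/9 mod 13. 9⁻¹ ≡ 3 (mod 13) since 9·3 = 27 ≡ 1, so λ ≡ 5.
  x = λ² - 1 - 10 = 25 - 11 ≡ 1; y = λ·(1 - 1) - 1 ≡ 12. → (1, 12)
7G: (1, 12) + (10, 7). λ = (7 - 12)/(10 - 1) ≡ 8/9 mod 13. 9⁻¹ ≡ 3 (mod 13), so λ ≡ 11.
  x = λ² - 1 - 10 = 121 - 11 ≡ 6; y = λ·(1 - 6) - 12 ≡ 11. → (6, 11)
8G: (6, 11) + (10, 7). λ = (7 - 11)/(10 - 6) ≡ 9/4 mod 13. 4⁻¹ ≡ 10 (mod 13) since 4·10 = 40 ≡ 1, so λ ≡ 12.
  x = λ² - 6 - 10 = 144 - 16 ≡ 11; y = λ·(6 - 11) - 11 ≡ 7. → (11, 7)
9G: (11, 7) + (10, 7). λ = (7 - 7)/(10 - 11) ≡ 0/12 mod 13. 12⁻¹ ≡ 12 (mod 13) since 12·12 = 144 ≡ 1, so λ ≡ 0.
  x = λ² - 11 - 10 = 0 - 21 ≡ 5; y = λ·(11 - 5) - 7 ≡ 6. → (5, 6)
10G: (5, 6) + (10, 7). λ = (7 - 6)/(10 - 5) ≡ 1/5 mod 13. 5⁻¹ ≡ 8 (mod 13) since 5·8 = 40 ≡ 1, so λ ≡ 8.
  x = λ² - 5 - 10 = 64 - 15 ≡ 10; y = λ·(5 - 10) - 6 ≡ 6. → (10, 6)

(10, 6)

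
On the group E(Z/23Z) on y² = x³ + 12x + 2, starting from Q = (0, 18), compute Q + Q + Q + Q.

(22, 14)

Repeated addition: build up to 4Q.
2Q: tangent at (0, 18): λ = (3·0² + 12)/(2·18) ≡ 12/13. 13⁻¹ ≡ 16 (mod 23) since 13·16 = 208 ≡ 1, so λ ≡ 12·16 ≡ 8.
  x = λ² - 0 - 0 = 64 - 0 ≡ 18; y = λ·(0 - 18) - 18 ≡ 22. → (18, 22)
3Q: (18, 22) + (0, 18). λ = (18 - 22)/(0 - 18) ≡ 19/5 mod 23. 5⁻¹ ≡ 14 (mod 23), so λ ≡ 13.
  x = λ² - 18 - 0 = 169 - 18 ≡ 13; y = λ·(18 - 13) - 22 ≡ 20. → (13, 20)
4Q: (13, 20) + (0, 18). λ = (18 - 20)/(0 - 13) ≡ 21/10 mod 23. 10⁻¹ ≡ 7 (mod 23), so λ ≡ 9.
  x = λ² - 13 - 0 = 81 - 13 ≡ 22; y = λ·(13 - 22) - 20 ≡ 14. → (22, 14)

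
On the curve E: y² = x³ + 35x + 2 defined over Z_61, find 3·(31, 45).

(22, 14)

Write G = (31, 45).
Repeated addition: build up to 3G.
2G: tangent at (31, 45): λ = (3·31² + 35)/(2·45) ≡ 51/29. 29⁻¹ ≡ 40 (mod 61), so λ ≡ 51·40 ≡ 27.
  x = λ² - 31 - 31 = 729 - 62 ≡ 57; y = λ·(31 - 57) - 45 ≡ 46. → (57, 46)
3G: (57, 46) + (31, 45). λ = (45 - 46)/(31 - 57) ≡ 60/35 mod 61. 35⁻¹ ≡ 7 (mod 61), so λ ≡ 54.
  x = λ² - 57 - 31 = 2916 - 88 ≡ 22; y = λ·(57 - 22) - 46 ≡ 14. → (22, 14)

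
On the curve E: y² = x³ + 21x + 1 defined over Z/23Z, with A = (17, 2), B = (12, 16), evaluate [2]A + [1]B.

First 2A:
Repeated addition: build up to 2A.
2A: tangent at (17, 2): λ = (3·17² + 21)/(2·2) ≡ 14/4. 4⁻¹ ≡ 6 (mod 23) since 4·6 = 24 ≡ 1, so λ ≡ 14·6 ≡ 15.
  x = λ² - 17 - 17 = 225 - 34 ≡ 7; y = λ·(17 - 7) - 2 ≡ 10. → (7, 10)
2A = (7, 10).
Finally 2A + B:
(7, 10) + (12, 16). λ = (16 - 10)/(12 - 7) ≡ 6/5 mod 23. 5⁻¹ ≡ 14 (mod 23), so λ ≡ 15.
  x = λ² - 7 - 12 = 225 - 19 ≡ 22; y = λ·(7 - 22) - 10 ≡ 18. → (22, 18)

(22, 18)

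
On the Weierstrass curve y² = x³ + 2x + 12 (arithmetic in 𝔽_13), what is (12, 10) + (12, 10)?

tangent at (12, 10): λ = (3·12² + 2)/(2·10) ≡ 5/7. 7⁻¹ ≡ 2 (mod 13) since 7·2 = 14 ≡ 1, so λ ≡ 5·2 ≡ 10.
  x = λ² - 12 - 12 = 100 - 24 ≡ 11; y = λ·(12 - 11) - 10 ≡ 0. → (11, 0)

(11, 0)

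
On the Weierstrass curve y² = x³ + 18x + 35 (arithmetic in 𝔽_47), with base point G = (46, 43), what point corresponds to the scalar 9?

Repeated addition: build up to 9G.
2G: tangent at (46, 43): λ = (3·46² + 18)/(2·43) ≡ 21/39. 39⁻¹ ≡ 41 (mod 47) since 39·41 = 1599 ≡ 1, so λ ≡ 21·41 ≡ 15.
  x = λ² - 46 - 46 = 225 - 92 ≡ 39; y = λ·(46 - 39) - 43 ≡ 15. → (39, 15)
3G: (39, 15) + (46, 43). λ = (43 - 15)/(46 - 39) ≡ 28/7 mod 47. 7⁻¹ ≡ 27 (mod 47), so λ ≡ 4.
  x = λ² - 39 - 46 = 16 - 85 ≡ 25; y = λ·(39 - 25) - 15 ≡ 41. → (25, 41)
4G: (25, 41) + (46, 43). λ = (43 - 41)/(46 - 25) ≡ 2/21 mod 47. 21⁻¹ ≡ 9 (mod 47), so λ ≡ 18.
  x = λ² - 25 - 46 = 324 - 71 ≡ 18; y = λ·(25 - 18) - 41 ≡ 38. → (18, 38)
5G: (18, 38) + (46, 43). λ = (43 - 38)/(46 - 18) ≡ 5/28 mod 47. 28⁻¹ ≡ 42 (mod 47), so λ ≡ 22.
  x = λ² - 18 - 46 = 484 - 64 ≡ 44; y = λ·(18 - 44) - 38 ≡ 1. → (44, 1)
6G: (44, 1) + (46, 43). λ = (43 - 1)/(46 - 44) ≡ 42/2 mod 47. 2⁻¹ ≡ 24 (mod 47) since 2·24 = 48 ≡ 1, so λ ≡ 21.
  x = λ² - 44 - 46 = 441 - 90 ≡ 22; y = λ·(44 - 22) - 1 ≡ 38. → (22, 38)
7G: (22, 38) + (46, 43). λ = (43 - 38)/(46 - 22) ≡ 5/24 mod 47. 24⁻¹ ≡ 2 (mod 47) since 24·2 = 48 ≡ 1, so λ ≡ 10.
  x = λ² - 22 - 46 = 100 - 68 ≡ 32; y = λ·(22 - 32) - 38 ≡ 3. → (32, 3)
8G: (32, 3) + (46, 43). λ = (43 - 3)/(46 - 32) ≡ 40/14 mod 47. 14⁻¹ ≡ 37 (mod 47) since 14·37 = 518 ≡ 1, so λ ≡ 23.
  x = λ² - 32 - 46 = 529 - 78 ≡ 28; y = λ·(32 - 28) - 3 ≡ 42. → (28, 42)
9G: (28, 42) + (46, 43). λ = (43 - 42)/(46 - 28) ≡ 1/18 mod 47. 18⁻¹ ≡ 34 (mod 47) since 18·34 = 612 ≡ 1, so λ ≡ 34.
  x = λ² - 28 - 46 = 1156 - 74 ≡ 1; y = λ·(28 - 1) - 42 ≡ 30. → (1, 30)

(1, 30)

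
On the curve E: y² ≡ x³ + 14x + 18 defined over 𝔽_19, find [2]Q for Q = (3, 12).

tangent at (3, 12): λ = (3·3² + 14)/(2·12) ≡ 3/5. 5⁻¹ ≡ 4 (mod 19) since 5·4 = 20 ≡ 1, so λ ≡ 3·4 ≡ 12.
  x = λ² - 3 - 3 = 144 - 6 ≡ 5; y = λ·(3 - 5) - 12 ≡ 2. → (5, 2)

(5, 2)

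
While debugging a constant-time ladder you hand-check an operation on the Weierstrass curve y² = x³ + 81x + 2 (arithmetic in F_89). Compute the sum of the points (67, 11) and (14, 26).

(57, 8)

(67, 11) + (14, 26). λ = (26 - 11)/(14 - 67) ≡ 15/36 mod 89. 36⁻¹ ≡ 47 (mod 89) since 36·47 = 1692 ≡ 1, so λ ≡ 82.
  x = λ² - 67 - 14 = 6724 - 81 ≡ 57; y = λ·(67 - 57) - 11 ≡ 8. → (57, 8)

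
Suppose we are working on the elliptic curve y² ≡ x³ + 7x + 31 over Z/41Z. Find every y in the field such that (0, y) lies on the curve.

x³ + 7x + 31 = 31 ≡ 31 (mod 41).
Square roots of 31 mod 41: 20 and 21 (since 20² = 400 ≡ 31).

20, 21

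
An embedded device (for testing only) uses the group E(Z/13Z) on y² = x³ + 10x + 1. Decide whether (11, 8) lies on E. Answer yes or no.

yes

y² = 8² ≡ 12; x³ + 10x + 1 = 1442 ≡ 12 (mod 13). 12 = 12.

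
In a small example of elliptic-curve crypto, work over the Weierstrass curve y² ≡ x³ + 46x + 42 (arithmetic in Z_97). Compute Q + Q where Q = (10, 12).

tangent at (10, 12): λ = (3·10² + 46)/(2·12) ≡ 55/24. 24⁻¹ ≡ 93 (mod 97) since 24·93 = 2232 ≡ 1, so λ ≡ 55·93 ≡ 71.
  x = λ² - 10 - 10 = 5041 - 20 ≡ 74; y = λ·(10 - 74) - 12 ≡ 3. → (74, 3)

(74, 3)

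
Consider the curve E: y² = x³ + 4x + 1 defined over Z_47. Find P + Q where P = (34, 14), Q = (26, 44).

(4, 38)

(34, 14) + (26, 44). λ = (44 - 14)/(26 - 34) ≡ 30/39 mod 47. 39⁻¹ ≡ 41 (mod 47), so λ ≡ 8.
  x = λ² - 34 - 26 = 64 - 60 ≡ 4; y = λ·(34 - 4) - 14 ≡ 38. → (4, 38)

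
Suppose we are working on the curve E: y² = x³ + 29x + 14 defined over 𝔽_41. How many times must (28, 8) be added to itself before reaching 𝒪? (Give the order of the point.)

2P: tangent at (28, 8): λ = (3·28² + 29)/(2·8) ≡ 3/16. 16⁻¹ ≡ 18 (mod 41), so λ ≡ 3·18 ≡ 13.
  x = λ² - 28 - 28 = 169 - 56 ≡ 31; y = λ·(28 - 31) - 8 ≡ 35. → (31, 35)
3P: (31, 35) + (28, 8). λ = (8 - 35)/(28 - 31) ≡ 14/38 mod 41. 38⁻¹ ≡ 27 (mod 41) since 38·27 = 1026 ≡ 1, so λ ≡ 9.
  x = λ² - 31 - 28 = 81 - 59 ≡ 22; y = λ·(31 - 22) - 35 ≡ 5. → (22, 5)
4P: (22, 5) + (28, 8). λ = (8 - 5)/(28 - 22) ≡ 3/6 mod 41. 6⁻¹ ≡ 7 (mod 41) since 6·7 = 42 ≡ 1, so λ ≡ 21.
  x = λ² - 22 - 28 = 441 - 50 ≡ 22; y = λ·(22 - 22) - 5 ≡ 36. → (22, 36)
5P: (22, 36) + (28, 8). λ = (8 - 36)/(28 - 22) ≡ 13/6 mod 41. 6⁻¹ ≡ 7 (mod 41), so λ ≡ 9.
  x = λ² - 22 - 28 = 81 - 50 ≡ 31; y = λ·(22 - 31) - 36 ≡ 6. → (31, 6)
6P: (31, 6) + (28, 8). λ = (8 - 6)/(28 - 31) ≡ 2/38 mod 41. 38⁻¹ ≡ 27 (mod 41), so λ ≡ 13.
  x = λ² - 31 - 28 = 169 - 59 ≡ 28; y = λ·(31 - 28) - 6 ≡ 33. → (28, 33)
7P: (28, 33) + (28, 8): same x and y₁ ≡ -y₂, so the sum is 𝒪.
7P = 𝒪, so the order is 7.

7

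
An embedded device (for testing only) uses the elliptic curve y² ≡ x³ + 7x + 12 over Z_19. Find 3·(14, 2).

(5, 1)

Write Q = (14, 2).
Repeated addition: build up to 3Q.
2Q: tangent at (14, 2): λ = (3·14² + 7)/(2·2) ≡ 6/4. 4⁻¹ ≡ 5 (mod 19), so λ ≡ 6·5 ≡ 11.
  x = λ² - 14 - 14 = 121 - 28 ≡ 17; y = λ·(14 - 17) - 2 ≡ 3. → (17, 3)
3Q: (17, 3) + (14, 2). λ = (2 - 3)/(14 - 17) ≡ 18/16 mod 19. 16⁻¹ ≡ 6 (mod 19), so λ ≡ 13.
  x = λ² - 17 - 14 = 169 - 31 ≡ 5; y = λ·(17 - 5) - 3 ≡ 1. → (5, 1)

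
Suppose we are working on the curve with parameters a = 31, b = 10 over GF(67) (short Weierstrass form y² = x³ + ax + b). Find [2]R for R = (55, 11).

tangent at (55, 11): λ = (3·55² + 31)/(2·11) ≡ 61/22. 22⁻¹ ≡ 64 (mod 67) since 22·64 = 1408 ≡ 1, so λ ≡ 61·64 ≡ 18.
  x = λ² - 55 - 55 = 324 - 110 ≡ 13; y = λ·(55 - 13) - 11 ≡ 8. → (13, 8)

(13, 8)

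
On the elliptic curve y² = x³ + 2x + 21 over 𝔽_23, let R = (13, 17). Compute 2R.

(10, 11)

tangent at (13, 17): λ = (3·13² + 2)/(2·17) ≡ 3/11. 11⁻¹ ≡ 21 (mod 23), so λ ≡ 3·21 ≡ 17.
  x = λ² - 13 - 13 = 289 - 26 ≡ 10; y = λ·(13 - 10) - 17 ≡ 11. → (10, 11)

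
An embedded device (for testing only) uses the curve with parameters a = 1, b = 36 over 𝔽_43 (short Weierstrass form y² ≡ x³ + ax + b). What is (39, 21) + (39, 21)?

tangent at (39, 21): λ = (3·39² + 1)/(2·21) ≡ 6/42. 42⁻¹ ≡ 42 (mod 43), so λ ≡ 6·42 ≡ 37.
  x = λ² - 39 - 39 = 1369 - 78 ≡ 1; y = λ·(39 - 1) - 21 ≡ 9. → (1, 9)

(1, 9)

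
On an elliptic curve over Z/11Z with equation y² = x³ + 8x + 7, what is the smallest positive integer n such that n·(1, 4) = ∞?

7

2P: tangent at (1, 4): λ = (3·1² + 8)/(2·4) ≡ 0/8. 8⁻¹ ≡ 7 (mod 11), so λ ≡ 0·7 ≡ 0.
  x = λ² - 1 - 1 = 0 - 2 ≡ 9; y = λ·(1 - 9) - 4 ≡ 7. → (9, 7)
3P: (9, 7) + (1, 4). λ = (4 - 7)/(1 - 9) ≡ 8/3 mod 11. 3⁻¹ ≡ 4 (mod 11), so λ ≡ 10.
  x = λ² - 9 - 1 = 100 - 10 ≡ 2; y = λ·(9 - 2) - 7 ≡ 8. → (2, 8)
4P: (2, 8) + (1, 4). λ = (4 - 8)/(1 - 2) ≡ 7/10 mod 11. 10⁻¹ ≡ 10 (mod 11), so λ ≡ 4.
  x = λ² - 2 - 1 = 16 - 3 ≡ 2; y = λ·(2 - 2) - 8 ≡ 3. → (2, 3)
5P: (2, 3) + (1, 4). λ = (4 - 3)/(1 - 2) ≡ 1/10 mod 11. 10⁻¹ ≡ 10 (mod 11) since 10·10 = 100 ≡ 1, so λ ≡ 10.
  x = λ² - 2 - 1 = 100 - 3 ≡ 9; y = λ·(2 - 9) - 3 ≡ 4. → (9, 4)
6P: (9, 4) + (1, 4). λ = (4 - 4)/(1 - 9) ≡ 0/3 mod 11. 3⁻¹ ≡ 4 (mod 11) since 3·4 = 12 ≡ 1, so λ ≡ 0.
  x = λ² - 9 - 1 = 0 - 10 ≡ 1; y = λ·(9 - 1) - 4 ≡ 7. → (1, 7)
7P: (1, 7) + (1, 4): same x and y₁ ≡ -y₂, so the sum is ∞.
7P = ∞, so the order is 7.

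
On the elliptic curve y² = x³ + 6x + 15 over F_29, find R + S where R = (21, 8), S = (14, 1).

(21, 8) + (14, 1). λ = (1 - 8)/(14 - 21) ≡ 22/22 mod 29. 22⁻¹ ≡ 4 (mod 29) since 22·4 = 88 ≡ 1, so λ ≡ 1.
  x = λ² - 21 - 14 = 1 - 35 ≡ 24; y = λ·(21 - 24) - 8 ≡ 18. → (24, 18)

(24, 18)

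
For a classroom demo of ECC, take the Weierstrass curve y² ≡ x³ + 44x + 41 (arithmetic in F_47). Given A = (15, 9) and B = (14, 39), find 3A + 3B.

(33, 26)

First 3A:
Repeated addition: build up to 3A.
2A: tangent at (15, 9): λ = (3·15² + 44)/(2·9) ≡ 14/18. 18⁻¹ ≡ 34 (mod 47), so λ ≡ 14·34 ≡ 6.
  x = λ² - 15 - 15 = 36 - 30 ≡ 6; y = λ·(15 - 6) - 9 ≡ 45. → (6, 45)
3A: (6, 45) + (15, 9). λ = (9 - 45)/(15 - 6) ≡ 11/9 mod 47. 9⁻¹ ≡ 21 (mod 47) since 9·21 = 189 ≡ 1, so λ ≡ 43.
  x = λ² - 6 - 15 = 1849 - 21 ≡ 42; y = λ·(6 - 42) - 45 ≡ 5. → (42, 5)
3A = (42, 5).
Next 3B:
Repeated addition: build up to 3B.
2B: tangent at (14, 39): λ = (3·14² + 44)/(2·39) ≡ 21/31. 31⁻¹ ≡ 44 (mod 47), so λ ≡ 21·44 ≡ 31.
  x = λ² - 14 - 14 = 961 - 28 ≡ 40; y = λ·(14 - 40) - 39 ≡ 1. → (40, 1)
3B: (40, 1) + (14, 39). λ = (39 - 1)/(14 - 40) ≡ 38/21 mod 47. 21⁻¹ ≡ 9 (mod 47), so λ ≡ 13.
  x = λ² - 40 - 14 = 169 - 54 ≡ 21; y = λ·(40 - 21) - 1 ≡ 11. → (21, 11)
3B = (21, 11).
Finally 3A + 3B:
(42, 5) + (21, 11). λ = (11 - 5)/(21 - 42) ≡ 6/26 mod 47. 26⁻¹ ≡ 38 (mod 47), so λ ≡ 40.
  x = λ² - 42 - 21 = 1600 - 63 ≡ 33; y = λ·(42 - 33) - 5 ≡ 26. → (33, 26)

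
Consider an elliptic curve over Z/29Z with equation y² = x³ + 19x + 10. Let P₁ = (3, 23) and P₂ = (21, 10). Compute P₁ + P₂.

(4, 18)

(3, 23) + (21, 10). λ = (10 - 23)/(21 - 3) ≡ 16/18 mod 29. 18⁻¹ ≡ 21 (mod 29), so λ ≡ 17.
  x = λ² - 3 - 21 = 289 - 24 ≡ 4; y = λ·(3 - 4) - 23 ≡ 18. → (4, 18)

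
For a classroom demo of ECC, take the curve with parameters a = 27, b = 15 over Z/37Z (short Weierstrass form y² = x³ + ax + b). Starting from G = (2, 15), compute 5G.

Double-and-add on 5 = (101)₂. Start with G = (2, 15) for the leading 1-bit.
double: tangent at (2, 15): λ = (3·2² + 27)/(2·15) ≡ 2/30. 30⁻¹ ≡ 21 (mod 37), so λ ≡ 2·21 ≡ 5.
  x = λ² - 2 - 2 = 25 - 4 ≡ 21; y = λ·(2 - 21) - 15 ≡ 1. → (21, 1)
double: tangent at (21, 1): λ = (3·21² + 27)/(2·1) ≡ 18/2. 2⁻¹ ≡ 19 (mod 37), so λ ≡ 18·19 ≡ 9.
  x = λ² - 21 - 21 = 81 - 42 ≡ 2; y = λ·(21 - 2) - 1 ≡ 22. → (2, 22)
add G: (2, 22) + (2, 15): same x and y₁ ≡ -y₂, so the sum is O.

O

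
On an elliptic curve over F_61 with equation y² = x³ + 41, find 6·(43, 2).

(12, 0)

Write P = (43, 2).
Double-and-add on 6 = (110)₂. Start with P = (43, 2) for the leading 1-bit.
double: tangent at (43, 2): λ = (3·43² + 0)/(2·2) ≡ 57/4. 4⁻¹ ≡ 46 (mod 61), so λ ≡ 57·46 ≡ 60.
  x = λ² - 43 - 43 = 3600 - 86 ≡ 37; y = λ·(43 - 37) - 2 ≡ 53. → (37, 53)
add P: (37, 53) + (43, 2). λ = (2 - 53)/(43 - 37) ≡ 10/6 mod 61. 6⁻¹ ≡ 51 (mod 61) since 6·51 = 306 ≡ 1, so λ ≡ 22.
  x = λ² - 37 - 43 = 484 - 80 ≡ 38; y = λ·(37 - 38) - 53 ≡ 47. → (38, 47)
double: tangent at (38, 47): λ = (3·38² + 0)/(2·47) ≡ 1/33. 33⁻¹ ≡ 37 (mod 61), so λ ≡ 1·37 ≡ 37.
  x = λ² - 38 - 38 = 1369 - 76 ≡ 12; y = λ·(38 - 12) - 47 ≡ 0. → (12, 0)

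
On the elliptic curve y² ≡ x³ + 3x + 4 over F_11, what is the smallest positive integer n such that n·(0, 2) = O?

2P: tangent at (0, 2): λ = (3·0² + 3)/(2·2) ≡ 3/4. 4⁻¹ ≡ 3 (mod 11), so λ ≡ 3·3 ≡ 9.
  x = λ² - 0 - 0 = 81 - 0 ≡ 4; y = λ·(0 - 4) - 2 ≡ 6. → (4, 6)
3P: (4, 6) + (0, 2). λ = (2 - 6)/(0 - 4) ≡ 7/7 mod 11. 7⁻¹ ≡ 8 (mod 11), so λ ≡ 1.
  x = λ² - 4 - 0 = 1 - 4 ≡ 8; y = λ·(4 - 8) - 6 ≡ 1. → (8, 1)
4P: (8, 1) + (0, 2). λ = (2 - 1)/(0 - 8) ≡ 1/3 mod 11. 3⁻¹ ≡ 4 (mod 11) since 3·4 = 12 ≡ 1, so λ ≡ 4.
  x = λ² - 8 - 0 = 16 - 8 ≡ 8; y = λ·(8 - 8) - 1 ≡ 10. → (8, 10)
5P: (8, 10) + (0, 2). λ = (2 - 10)/(0 - 8) ≡ 3/3 mod 11. 3⁻¹ ≡ 4 (mod 11), so λ ≡ 1.
  x = λ² - 8 - 0 = 1 - 8 ≡ 4; y = λ·(8 - 4) - 10 ≡ 5. → (4, 5)
6P: (4, 5) + (0, 2). λ = (2 - 5)/(0 - 4) ≡ 8/7 mod 11. 7⁻¹ ≡ 8 (mod 11), so λ ≡ 9.
  x = λ² - 4 - 0 = 81 - 4 ≡ 0; y = λ·(4 - 0) - 5 ≡ 9. → (0, 9)
7P: (0, 9) + (0, 2): same x and y₁ ≡ -y₂, so the sum is O.
7P = O, so the order is 7.

7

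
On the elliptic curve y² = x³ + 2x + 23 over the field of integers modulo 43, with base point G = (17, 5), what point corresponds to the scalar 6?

(15, 26)

Double-and-add on 6 = (110)₂. Start with G = (17, 5) for the leading 1-bit.
double: tangent at (17, 5): λ = (3·17² + 2)/(2·5) ≡ 9/10. 10⁻¹ ≡ 13 (mod 43), so λ ≡ 9·13 ≡ 31.
  x = λ² - 17 - 17 = 961 - 34 ≡ 24; y = λ·(17 - 24) - 5 ≡ 36. → (24, 36)
add G: (24, 36) + (17, 5). λ = (5 - 36)/(17 - 24) ≡ 12/36 mod 43. 36⁻¹ ≡ 6 (mod 43) since 36·6 = 216 ≡ 1, so λ ≡ 29.
  x = λ² - 24 - 17 = 841 - 41 ≡ 26; y = λ·(24 - 26) - 36 ≡ 35. → (26, 35)
double: tangent at (26, 35): λ = (3·26² + 2)/(2·35) ≡ 9/27. 27⁻¹ ≡ 8 (mod 43), so λ ≡ 9·8 ≡ 29.
  x = λ² - 26 - 26 = 841 - 52 ≡ 15; y = λ·(26 - 15) - 35 ≡ 26. → (15, 26)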